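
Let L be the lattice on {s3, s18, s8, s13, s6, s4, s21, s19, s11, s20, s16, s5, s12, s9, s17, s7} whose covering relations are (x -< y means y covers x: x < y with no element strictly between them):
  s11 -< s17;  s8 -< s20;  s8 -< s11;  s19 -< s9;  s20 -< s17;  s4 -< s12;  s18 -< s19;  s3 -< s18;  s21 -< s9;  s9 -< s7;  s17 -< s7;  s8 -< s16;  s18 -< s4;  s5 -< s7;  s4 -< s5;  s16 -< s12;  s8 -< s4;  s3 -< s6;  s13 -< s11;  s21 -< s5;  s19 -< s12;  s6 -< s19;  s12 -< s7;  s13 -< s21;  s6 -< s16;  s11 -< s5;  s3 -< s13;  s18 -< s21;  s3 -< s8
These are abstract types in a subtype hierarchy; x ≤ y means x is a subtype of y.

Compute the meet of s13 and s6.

Common lower bounds of {s13, s6}: s3.
The greatest among these is s3.

s3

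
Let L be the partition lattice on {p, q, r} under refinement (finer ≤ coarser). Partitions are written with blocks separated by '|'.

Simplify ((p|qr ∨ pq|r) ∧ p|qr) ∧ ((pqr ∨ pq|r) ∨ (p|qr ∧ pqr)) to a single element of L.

p|qr

p|qr ∨ pq|r = pqr
pqr ∧ p|qr = p|qr
pqr ∨ pq|r = pqr
p|qr ∧ pqr = p|qr
pqr ∨ p|qr = pqr
p|qr ∧ pqr = p|qr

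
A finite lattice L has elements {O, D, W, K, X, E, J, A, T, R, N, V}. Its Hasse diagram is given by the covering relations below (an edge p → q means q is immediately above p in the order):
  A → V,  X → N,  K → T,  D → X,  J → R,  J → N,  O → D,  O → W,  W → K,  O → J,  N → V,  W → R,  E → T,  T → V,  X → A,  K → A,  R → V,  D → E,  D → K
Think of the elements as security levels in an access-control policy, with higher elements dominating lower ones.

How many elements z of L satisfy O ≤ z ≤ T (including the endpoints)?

6

The interval [O, T] = {D, E, K, O, T, W}, which has 6 elements.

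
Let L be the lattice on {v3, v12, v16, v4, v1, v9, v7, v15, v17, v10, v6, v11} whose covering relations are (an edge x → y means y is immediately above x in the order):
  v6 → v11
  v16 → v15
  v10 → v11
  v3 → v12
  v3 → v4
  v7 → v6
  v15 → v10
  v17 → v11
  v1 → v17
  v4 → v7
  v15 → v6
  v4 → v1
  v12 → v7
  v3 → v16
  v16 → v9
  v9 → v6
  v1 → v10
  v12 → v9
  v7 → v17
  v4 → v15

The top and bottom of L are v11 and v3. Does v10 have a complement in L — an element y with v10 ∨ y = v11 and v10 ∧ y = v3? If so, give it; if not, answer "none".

Need y with v10 ∨ y = v11 and v10 ∧ y = v3.
Checking each element gives: v12.

v12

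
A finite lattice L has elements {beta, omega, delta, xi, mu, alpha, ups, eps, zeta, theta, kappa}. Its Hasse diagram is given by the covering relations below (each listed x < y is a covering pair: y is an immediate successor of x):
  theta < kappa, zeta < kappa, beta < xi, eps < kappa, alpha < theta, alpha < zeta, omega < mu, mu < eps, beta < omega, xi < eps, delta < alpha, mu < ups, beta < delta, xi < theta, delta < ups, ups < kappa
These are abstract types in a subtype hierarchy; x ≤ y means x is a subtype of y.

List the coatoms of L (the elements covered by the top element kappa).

eps, theta, ups, zeta

The coatoms are exactly the elements covered by kappa: eps, theta, ups, zeta.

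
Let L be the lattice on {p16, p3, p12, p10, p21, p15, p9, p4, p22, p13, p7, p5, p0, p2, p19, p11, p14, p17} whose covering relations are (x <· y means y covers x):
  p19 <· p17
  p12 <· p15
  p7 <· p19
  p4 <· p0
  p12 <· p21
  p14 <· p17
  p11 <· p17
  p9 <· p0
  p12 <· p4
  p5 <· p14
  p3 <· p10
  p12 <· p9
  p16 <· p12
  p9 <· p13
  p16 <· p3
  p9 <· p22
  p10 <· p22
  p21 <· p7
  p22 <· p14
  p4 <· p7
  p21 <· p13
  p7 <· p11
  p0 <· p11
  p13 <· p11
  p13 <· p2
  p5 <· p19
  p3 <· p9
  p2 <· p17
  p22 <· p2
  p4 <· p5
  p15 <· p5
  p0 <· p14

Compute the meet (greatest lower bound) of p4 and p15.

p12

Common lower bounds of {p4, p15}: p12, p16.
The greatest among these is p12.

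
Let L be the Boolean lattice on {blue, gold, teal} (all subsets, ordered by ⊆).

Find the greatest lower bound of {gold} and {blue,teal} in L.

Common lower bounds of {{gold}, {blue,teal}}: {}.
The greatest among these is {}.

{}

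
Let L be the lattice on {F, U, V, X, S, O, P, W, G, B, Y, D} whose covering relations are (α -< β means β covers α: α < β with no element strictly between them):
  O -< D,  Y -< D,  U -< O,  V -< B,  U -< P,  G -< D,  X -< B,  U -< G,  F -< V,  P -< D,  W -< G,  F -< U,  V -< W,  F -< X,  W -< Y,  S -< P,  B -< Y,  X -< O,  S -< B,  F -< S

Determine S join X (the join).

B

Common upper bounds of {S, X}: B, D, Y.
The least among these is B.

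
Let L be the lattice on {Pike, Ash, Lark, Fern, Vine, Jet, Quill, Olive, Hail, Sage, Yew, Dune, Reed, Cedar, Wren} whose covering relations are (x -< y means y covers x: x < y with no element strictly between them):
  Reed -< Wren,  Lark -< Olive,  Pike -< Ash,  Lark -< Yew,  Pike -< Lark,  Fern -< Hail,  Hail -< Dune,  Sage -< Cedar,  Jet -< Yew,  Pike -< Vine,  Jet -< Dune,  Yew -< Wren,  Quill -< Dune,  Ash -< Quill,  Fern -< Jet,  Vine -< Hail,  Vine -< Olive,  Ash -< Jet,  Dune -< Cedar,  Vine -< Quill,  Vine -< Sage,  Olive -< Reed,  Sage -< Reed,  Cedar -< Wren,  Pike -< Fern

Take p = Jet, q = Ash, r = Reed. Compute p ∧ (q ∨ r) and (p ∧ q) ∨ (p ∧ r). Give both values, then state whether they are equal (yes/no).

Jet; Ash; no

q ∨ r = Wren, so p ∧ (q ∨ r) = Jet ∧ Wren = Jet.
p ∧ q = Ash and p ∧ r = Pike, so (p ∧ q) ∨ (p ∧ r) = Ash ∨ Pike = Ash.
Equal: no.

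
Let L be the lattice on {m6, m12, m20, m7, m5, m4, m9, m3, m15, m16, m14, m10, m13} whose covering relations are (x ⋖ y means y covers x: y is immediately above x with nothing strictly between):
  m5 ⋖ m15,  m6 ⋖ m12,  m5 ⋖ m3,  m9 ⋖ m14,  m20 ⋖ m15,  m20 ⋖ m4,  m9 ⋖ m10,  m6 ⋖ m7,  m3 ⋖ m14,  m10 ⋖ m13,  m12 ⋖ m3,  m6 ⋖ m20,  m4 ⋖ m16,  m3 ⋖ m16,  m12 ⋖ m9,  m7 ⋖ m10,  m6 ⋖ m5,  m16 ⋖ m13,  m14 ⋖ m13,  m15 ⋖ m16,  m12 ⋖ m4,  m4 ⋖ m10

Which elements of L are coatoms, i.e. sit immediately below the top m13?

m10, m14, m16

The coatoms are exactly the elements covered by m13: m10, m14, m16.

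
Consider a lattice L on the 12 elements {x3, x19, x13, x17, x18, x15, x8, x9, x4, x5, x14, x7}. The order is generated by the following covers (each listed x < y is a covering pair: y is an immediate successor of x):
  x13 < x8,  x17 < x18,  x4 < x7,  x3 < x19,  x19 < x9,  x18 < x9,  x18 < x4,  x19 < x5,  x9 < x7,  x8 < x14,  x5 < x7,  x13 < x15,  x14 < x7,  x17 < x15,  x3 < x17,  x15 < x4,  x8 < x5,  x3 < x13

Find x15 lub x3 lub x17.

Common upper bounds of {x15, x3, x17}: x15, x4, x7.
The least among these is x15.

x15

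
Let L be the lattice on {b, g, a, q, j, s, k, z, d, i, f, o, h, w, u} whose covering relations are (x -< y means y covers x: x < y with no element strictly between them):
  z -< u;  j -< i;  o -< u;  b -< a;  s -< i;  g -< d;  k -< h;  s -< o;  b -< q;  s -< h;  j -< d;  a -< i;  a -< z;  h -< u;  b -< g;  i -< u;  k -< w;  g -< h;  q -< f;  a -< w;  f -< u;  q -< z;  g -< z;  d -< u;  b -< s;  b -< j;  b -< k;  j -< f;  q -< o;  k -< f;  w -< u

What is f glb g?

Common lower bounds of {f, g}: b.
The greatest among these is b.

b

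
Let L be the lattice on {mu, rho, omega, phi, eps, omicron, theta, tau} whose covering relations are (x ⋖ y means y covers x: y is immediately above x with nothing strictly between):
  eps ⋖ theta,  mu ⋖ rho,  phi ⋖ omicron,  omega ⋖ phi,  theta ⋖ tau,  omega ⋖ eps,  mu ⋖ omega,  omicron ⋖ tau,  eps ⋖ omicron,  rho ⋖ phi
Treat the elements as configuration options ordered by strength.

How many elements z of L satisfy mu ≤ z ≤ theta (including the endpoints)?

The interval [mu, theta] = {eps, mu, omega, theta}, which has 4 elements.

4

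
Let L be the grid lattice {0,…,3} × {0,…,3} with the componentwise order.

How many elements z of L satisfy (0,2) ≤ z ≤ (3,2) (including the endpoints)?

4

The interval [(0,2), (3,2)] = {(0,2), (1,2), (2,2), (3,2)}, which has 4 elements.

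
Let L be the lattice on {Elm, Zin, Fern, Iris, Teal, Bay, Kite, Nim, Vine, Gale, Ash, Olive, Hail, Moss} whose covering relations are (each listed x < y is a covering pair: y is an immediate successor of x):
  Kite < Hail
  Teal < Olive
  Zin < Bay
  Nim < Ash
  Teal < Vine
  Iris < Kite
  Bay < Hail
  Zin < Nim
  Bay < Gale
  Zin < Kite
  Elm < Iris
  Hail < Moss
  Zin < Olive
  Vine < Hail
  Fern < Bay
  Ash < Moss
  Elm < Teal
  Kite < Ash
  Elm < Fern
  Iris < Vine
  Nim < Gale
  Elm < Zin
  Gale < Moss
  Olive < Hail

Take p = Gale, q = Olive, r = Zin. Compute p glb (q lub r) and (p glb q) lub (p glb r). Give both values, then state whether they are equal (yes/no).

q lub r = Olive, so p glb (q lub r) = Gale glb Olive = Zin.
p glb q = Zin and p glb r = Zin, so (p glb q) lub (p glb r) = Zin lub Zin = Zin.
Equal: yes.

Zin; Zin; yes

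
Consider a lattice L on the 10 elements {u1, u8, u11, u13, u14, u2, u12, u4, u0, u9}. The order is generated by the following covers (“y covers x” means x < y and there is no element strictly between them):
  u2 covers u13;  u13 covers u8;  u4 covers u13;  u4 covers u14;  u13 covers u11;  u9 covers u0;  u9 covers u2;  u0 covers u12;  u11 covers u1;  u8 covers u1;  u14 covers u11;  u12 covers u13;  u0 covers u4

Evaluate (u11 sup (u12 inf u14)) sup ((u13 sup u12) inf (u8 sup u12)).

u12

u12 ∧ u14 = u11
u11 ∨ u11 = u11
u13 ∨ u12 = u12
u8 ∨ u12 = u12
u12 ∧ u12 = u12
u11 ∨ u12 = u12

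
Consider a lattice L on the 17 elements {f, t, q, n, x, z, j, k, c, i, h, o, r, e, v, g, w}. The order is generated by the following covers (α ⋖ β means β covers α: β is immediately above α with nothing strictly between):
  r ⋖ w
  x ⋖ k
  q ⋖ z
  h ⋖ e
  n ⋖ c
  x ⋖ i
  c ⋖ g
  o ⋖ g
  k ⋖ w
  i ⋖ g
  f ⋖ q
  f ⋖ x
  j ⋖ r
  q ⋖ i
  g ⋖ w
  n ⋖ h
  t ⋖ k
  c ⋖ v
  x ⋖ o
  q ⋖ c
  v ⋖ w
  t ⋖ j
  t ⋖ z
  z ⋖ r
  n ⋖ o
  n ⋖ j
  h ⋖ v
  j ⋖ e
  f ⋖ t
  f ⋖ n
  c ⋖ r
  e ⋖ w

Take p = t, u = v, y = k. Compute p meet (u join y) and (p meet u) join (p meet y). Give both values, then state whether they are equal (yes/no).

t; t; yes

u join y = w, so p meet (u join y) = t meet w = t.
p meet u = f and p meet y = t, so (p meet u) join (p meet y) = f join t = t.
Equal: yes.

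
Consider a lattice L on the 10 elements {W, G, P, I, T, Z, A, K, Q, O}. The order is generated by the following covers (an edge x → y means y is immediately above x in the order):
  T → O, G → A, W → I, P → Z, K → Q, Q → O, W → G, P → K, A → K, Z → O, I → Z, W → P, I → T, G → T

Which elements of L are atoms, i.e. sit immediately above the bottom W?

G, I, P

The atoms are exactly the elements that cover W: G, I, P.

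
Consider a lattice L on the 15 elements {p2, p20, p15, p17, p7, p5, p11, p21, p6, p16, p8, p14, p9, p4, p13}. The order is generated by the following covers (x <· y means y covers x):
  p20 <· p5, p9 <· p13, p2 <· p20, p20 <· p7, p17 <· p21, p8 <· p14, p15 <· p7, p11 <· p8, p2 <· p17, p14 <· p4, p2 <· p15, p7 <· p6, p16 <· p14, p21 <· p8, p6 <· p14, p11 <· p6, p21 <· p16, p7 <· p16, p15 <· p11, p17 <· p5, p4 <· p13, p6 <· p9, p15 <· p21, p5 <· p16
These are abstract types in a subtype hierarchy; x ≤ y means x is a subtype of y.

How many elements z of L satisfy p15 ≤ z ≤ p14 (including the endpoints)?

The interval [p15, p14] = {p11, p14, p15, p16, p21, p6, p7, p8}, which has 8 elements.

8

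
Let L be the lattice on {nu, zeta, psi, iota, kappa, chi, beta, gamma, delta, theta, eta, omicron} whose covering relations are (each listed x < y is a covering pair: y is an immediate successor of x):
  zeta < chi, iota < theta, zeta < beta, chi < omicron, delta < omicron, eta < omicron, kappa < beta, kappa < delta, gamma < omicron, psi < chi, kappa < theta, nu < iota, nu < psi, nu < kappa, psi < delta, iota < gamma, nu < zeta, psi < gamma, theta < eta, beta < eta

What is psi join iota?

gamma

Common upper bounds of {psi, iota}: gamma, omicron.
The least among these is gamma.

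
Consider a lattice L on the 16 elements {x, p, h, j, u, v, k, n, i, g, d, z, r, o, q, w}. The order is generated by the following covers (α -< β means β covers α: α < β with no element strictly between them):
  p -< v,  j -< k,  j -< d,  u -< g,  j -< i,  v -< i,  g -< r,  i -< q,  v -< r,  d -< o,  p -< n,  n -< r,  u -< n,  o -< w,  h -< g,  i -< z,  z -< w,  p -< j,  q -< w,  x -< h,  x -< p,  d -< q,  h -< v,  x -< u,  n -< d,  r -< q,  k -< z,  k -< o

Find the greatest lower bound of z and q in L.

Common lower bounds of {z, q}: h, i, j, p, v, x.
The greatest among these is i.

i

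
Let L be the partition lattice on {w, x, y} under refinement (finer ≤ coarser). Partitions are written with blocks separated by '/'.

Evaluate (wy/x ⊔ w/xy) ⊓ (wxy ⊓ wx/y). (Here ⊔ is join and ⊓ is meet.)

wx/y

wy/x ∨ w/xy = wxy
wxy ∧ wx/y = wx/y
wxy ∧ wx/y = wx/y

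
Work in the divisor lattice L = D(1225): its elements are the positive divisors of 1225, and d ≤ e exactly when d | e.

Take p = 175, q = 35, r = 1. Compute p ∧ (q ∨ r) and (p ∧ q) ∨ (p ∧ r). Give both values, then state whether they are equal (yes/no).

q ∨ r = 35, so p ∧ (q ∨ r) = 175 ∧ 35 = 35.
p ∧ q = 35 and p ∧ r = 1, so (p ∧ q) ∨ (p ∧ r) = 35 ∨ 1 = 35.
Equal: yes.

35; 35; yes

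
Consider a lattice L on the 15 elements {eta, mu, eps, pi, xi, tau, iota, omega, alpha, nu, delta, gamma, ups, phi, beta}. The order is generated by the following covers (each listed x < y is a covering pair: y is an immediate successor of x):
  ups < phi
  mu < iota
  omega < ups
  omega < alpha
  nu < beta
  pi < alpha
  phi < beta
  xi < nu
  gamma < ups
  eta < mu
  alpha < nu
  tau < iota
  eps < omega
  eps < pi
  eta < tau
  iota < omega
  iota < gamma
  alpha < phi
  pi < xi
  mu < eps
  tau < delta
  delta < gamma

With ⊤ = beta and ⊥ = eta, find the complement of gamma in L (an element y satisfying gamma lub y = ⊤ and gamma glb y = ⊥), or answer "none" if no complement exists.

none

For every candidate y, either gamma ∨ y ≠ beta or gamma ∧ y ≠ eta; no complement exists.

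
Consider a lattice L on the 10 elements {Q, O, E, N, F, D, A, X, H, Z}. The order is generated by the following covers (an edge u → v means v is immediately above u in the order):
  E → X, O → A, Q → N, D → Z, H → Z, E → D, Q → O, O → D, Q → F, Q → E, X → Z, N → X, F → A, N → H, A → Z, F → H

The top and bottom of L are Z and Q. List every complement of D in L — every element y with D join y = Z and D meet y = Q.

Need y with D ∨ y = Z and D ∧ y = Q.
Checking each element gives: F, H, N.

F, H, N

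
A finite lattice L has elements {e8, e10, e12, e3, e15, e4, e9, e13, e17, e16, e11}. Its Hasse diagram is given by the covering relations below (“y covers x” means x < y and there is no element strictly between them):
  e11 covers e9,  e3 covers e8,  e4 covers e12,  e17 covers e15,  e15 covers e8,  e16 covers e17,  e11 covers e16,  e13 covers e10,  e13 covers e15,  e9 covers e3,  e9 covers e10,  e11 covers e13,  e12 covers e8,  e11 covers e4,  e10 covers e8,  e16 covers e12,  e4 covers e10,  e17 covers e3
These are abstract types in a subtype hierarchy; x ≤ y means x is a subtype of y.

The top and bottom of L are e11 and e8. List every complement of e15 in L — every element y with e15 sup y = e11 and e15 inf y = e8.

e4, e9

Need y with e15 ∨ y = e11 and e15 ∧ y = e8.
Checking each element gives: e4, e9.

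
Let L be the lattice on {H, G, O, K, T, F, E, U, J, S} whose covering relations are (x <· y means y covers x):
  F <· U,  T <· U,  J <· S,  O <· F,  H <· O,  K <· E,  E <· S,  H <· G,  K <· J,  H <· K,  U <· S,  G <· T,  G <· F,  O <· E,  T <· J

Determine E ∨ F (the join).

Common upper bounds of {E, F}: S.
The least among these is S.

S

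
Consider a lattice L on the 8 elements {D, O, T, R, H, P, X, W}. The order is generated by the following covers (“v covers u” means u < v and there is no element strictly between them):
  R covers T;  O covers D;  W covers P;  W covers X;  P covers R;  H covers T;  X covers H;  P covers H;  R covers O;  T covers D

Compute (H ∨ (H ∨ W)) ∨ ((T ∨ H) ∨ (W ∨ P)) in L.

H ∨ W = W
H ∨ W = W
T ∨ H = H
W ∨ P = W
H ∨ W = W
W ∨ W = W

W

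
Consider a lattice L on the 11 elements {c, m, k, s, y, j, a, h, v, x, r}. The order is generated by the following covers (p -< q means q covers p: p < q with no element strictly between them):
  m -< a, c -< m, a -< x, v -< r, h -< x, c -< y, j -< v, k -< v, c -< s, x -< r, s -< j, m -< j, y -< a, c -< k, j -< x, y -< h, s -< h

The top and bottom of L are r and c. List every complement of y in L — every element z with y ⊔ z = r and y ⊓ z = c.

Need z with y ∨ z = r and y ∧ z = c.
Checking each element gives: k, v.

k, v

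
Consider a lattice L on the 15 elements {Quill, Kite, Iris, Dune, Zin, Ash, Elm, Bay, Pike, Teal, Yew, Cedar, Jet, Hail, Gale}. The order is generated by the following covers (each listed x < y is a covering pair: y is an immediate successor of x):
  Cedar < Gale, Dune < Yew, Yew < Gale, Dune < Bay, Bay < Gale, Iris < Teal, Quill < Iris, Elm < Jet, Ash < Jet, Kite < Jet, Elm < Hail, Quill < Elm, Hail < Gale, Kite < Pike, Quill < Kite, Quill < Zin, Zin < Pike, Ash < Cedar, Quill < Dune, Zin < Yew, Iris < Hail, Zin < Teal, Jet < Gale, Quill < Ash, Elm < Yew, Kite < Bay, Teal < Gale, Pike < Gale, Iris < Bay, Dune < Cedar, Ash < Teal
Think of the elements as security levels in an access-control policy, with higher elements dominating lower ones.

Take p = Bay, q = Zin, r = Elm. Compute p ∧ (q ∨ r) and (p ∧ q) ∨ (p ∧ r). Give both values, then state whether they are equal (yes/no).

q ∨ r = Yew, so p ∧ (q ∨ r) = Bay ∧ Yew = Dune.
p ∧ q = Quill and p ∧ r = Quill, so (p ∧ q) ∨ (p ∧ r) = Quill ∨ Quill = Quill.
Equal: no.

Dune; Quill; no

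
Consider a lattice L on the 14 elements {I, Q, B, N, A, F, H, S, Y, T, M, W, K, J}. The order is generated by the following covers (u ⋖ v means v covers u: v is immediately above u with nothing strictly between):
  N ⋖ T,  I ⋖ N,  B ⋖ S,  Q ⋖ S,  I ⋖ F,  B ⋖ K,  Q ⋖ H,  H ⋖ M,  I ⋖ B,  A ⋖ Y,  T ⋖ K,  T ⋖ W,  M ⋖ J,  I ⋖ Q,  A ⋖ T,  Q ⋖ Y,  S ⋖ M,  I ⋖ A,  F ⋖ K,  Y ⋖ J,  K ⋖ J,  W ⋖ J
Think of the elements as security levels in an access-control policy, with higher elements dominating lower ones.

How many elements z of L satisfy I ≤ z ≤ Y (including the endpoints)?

The interval [I, Y] = {A, I, Q, Y}, which has 4 elements.

4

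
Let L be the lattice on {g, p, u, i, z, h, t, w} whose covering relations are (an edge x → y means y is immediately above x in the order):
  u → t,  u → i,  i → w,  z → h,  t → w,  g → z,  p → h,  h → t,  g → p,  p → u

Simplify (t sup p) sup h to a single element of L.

t

t ∨ p = t
t ∨ h = t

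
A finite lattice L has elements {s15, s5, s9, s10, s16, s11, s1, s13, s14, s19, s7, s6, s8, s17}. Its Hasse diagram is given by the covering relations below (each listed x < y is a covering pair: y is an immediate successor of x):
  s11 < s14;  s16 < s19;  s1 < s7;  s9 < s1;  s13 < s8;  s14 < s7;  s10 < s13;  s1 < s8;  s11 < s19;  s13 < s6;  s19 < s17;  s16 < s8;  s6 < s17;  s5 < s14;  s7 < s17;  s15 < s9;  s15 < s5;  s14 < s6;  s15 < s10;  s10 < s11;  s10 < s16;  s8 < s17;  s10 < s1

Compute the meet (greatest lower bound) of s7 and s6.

s14

Common lower bounds of {s7, s6}: s10, s11, s14, s15, s5.
The greatest among these is s14.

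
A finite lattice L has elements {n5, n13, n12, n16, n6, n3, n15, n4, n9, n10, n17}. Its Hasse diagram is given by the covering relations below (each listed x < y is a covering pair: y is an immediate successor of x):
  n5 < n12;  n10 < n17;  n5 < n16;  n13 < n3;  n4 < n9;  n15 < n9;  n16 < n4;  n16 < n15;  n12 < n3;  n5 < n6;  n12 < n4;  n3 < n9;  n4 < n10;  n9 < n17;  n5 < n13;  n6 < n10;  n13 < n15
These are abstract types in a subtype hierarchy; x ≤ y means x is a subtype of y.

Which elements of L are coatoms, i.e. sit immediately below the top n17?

n10, n9

The coatoms are exactly the elements covered by n17: n10, n9.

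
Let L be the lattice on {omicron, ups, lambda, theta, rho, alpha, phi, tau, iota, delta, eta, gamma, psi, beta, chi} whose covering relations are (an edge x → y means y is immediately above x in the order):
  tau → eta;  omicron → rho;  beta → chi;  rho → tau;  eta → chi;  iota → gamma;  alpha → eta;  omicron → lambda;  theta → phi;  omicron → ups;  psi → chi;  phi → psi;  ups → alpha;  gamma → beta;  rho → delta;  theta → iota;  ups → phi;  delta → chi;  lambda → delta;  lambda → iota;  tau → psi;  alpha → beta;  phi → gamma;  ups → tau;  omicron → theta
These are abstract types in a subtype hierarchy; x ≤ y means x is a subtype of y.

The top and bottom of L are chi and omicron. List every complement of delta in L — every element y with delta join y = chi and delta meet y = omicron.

alpha, phi, theta, ups

Need y with delta ∨ y = chi and delta ∧ y = omicron.
Checking each element gives: alpha, phi, theta, ups.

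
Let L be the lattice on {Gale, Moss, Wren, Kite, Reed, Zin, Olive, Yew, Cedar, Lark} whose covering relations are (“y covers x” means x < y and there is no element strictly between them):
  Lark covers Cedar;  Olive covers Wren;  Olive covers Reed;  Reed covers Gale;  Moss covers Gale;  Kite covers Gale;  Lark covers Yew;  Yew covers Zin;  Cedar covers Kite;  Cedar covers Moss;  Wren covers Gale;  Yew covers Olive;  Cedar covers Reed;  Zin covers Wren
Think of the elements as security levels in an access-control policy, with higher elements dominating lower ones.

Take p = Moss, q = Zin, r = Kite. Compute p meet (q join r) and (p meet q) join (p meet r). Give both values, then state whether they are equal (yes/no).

q join r = Lark, so p meet (q join r) = Moss meet Lark = Moss.
p meet q = Gale and p meet r = Gale, so (p meet q) join (p meet r) = Gale join Gale = Gale.
Equal: no.

Moss; Gale; no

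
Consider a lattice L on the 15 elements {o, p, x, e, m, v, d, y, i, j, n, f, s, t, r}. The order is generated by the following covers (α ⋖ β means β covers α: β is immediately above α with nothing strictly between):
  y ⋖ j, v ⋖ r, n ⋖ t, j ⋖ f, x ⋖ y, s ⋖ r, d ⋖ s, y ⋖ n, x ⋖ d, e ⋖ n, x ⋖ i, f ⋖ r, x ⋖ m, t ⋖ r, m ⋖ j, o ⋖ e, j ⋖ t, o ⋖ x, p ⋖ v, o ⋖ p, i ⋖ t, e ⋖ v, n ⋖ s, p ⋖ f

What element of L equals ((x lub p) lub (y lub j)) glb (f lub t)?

f

x ∨ p = f
y ∨ j = j
f ∨ j = f
f ∨ t = r
f ∧ r = f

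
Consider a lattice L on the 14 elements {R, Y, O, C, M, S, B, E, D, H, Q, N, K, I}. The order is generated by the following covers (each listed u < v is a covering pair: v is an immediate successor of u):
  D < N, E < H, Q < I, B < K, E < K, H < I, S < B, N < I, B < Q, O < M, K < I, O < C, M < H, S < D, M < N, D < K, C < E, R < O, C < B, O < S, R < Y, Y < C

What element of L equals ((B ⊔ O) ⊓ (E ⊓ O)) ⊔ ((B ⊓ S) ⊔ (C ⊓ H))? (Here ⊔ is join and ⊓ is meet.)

B

B ∨ O = B
E ∧ O = O
B ∧ O = O
B ∧ S = S
C ∧ H = C
S ∨ C = B
O ∨ B = B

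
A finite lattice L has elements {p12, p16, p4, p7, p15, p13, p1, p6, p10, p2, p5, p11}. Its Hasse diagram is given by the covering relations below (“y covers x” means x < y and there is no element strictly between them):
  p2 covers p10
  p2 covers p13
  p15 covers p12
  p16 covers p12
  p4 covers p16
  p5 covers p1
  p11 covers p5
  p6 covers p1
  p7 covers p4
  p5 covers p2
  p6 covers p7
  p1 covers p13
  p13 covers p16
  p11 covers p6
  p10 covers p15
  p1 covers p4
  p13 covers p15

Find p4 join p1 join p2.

p5

Common upper bounds of {p4, p1, p2}: p11, p5.
The least among these is p5.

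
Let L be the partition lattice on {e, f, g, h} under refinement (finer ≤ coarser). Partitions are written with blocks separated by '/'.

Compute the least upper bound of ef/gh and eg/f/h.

The join of ef/gh and eg/f/h merges any blocks that overlap across the partitions, giving efgh.

efgh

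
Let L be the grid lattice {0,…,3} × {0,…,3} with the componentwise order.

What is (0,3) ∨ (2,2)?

In a product of chains, the join is componentwise max, giving (2,3).

(2,3)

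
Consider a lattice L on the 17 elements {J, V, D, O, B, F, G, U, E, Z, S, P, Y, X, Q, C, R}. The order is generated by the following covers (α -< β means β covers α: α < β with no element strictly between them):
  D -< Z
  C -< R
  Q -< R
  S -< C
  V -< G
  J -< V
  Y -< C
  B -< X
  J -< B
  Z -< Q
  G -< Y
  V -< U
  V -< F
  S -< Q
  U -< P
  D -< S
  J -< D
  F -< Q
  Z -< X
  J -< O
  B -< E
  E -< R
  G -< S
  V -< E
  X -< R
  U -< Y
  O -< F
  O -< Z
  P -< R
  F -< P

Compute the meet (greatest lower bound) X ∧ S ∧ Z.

D

Common lower bounds of {X, S, Z}: D, J.
The greatest among these is D.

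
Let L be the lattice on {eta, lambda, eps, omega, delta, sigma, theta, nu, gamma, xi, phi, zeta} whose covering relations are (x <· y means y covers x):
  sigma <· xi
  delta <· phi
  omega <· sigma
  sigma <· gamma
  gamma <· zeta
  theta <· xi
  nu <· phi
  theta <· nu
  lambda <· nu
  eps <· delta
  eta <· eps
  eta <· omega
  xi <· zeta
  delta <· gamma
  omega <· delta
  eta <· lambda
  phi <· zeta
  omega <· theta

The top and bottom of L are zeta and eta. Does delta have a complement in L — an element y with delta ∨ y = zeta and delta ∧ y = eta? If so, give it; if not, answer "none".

none

For every candidate y, either delta ∨ y ≠ zeta or delta ∧ y ≠ eta; no complement exists.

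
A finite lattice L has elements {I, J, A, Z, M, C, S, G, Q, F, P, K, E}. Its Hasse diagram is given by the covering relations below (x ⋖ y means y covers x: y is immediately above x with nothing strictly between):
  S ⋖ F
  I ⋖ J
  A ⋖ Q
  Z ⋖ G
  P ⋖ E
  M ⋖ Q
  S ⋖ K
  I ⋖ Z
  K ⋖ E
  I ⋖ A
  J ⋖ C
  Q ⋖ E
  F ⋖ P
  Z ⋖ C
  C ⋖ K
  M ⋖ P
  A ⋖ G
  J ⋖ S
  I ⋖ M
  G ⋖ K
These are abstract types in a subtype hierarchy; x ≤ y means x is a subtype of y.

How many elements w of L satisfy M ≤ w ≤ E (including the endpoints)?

The interval [M, E] = {E, M, P, Q}, which has 4 elements.

4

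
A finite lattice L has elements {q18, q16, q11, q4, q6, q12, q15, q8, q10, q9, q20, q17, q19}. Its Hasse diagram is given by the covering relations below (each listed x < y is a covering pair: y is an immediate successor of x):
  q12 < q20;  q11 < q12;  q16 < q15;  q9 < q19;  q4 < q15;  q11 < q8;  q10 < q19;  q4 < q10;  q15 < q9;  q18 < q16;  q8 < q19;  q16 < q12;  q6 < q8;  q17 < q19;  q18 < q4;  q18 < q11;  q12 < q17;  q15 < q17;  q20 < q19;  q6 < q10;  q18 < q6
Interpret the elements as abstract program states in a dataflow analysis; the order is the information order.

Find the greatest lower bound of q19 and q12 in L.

Common lower bounds of {q19, q12}: q11, q12, q16, q18.
The greatest among these is q12.

q12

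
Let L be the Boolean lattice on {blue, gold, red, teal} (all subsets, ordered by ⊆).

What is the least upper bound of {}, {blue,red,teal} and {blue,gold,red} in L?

{blue,gold,red,teal}

Under ⊆, join is union: {} ∪ {blue,red,teal} ∪ {blue,gold,red} = {blue,gold,red,teal}.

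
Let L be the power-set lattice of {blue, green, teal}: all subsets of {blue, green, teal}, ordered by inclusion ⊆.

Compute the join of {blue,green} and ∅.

{blue,green}

Common upper bounds of {{blue,green}, ∅}: {blue,green,teal}, {blue,green}.
The least among these is {blue,green}.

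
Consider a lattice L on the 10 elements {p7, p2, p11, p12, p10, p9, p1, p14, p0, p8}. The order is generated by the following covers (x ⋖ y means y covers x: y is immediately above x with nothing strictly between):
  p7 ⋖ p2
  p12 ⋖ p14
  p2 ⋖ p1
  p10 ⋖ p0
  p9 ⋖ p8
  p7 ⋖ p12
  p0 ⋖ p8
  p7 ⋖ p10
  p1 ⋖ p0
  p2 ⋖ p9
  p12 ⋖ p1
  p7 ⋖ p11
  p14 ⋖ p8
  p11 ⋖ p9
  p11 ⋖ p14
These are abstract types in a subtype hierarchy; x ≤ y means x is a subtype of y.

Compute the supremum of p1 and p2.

p1

Common upper bounds of {p1, p2}: p0, p1, p8.
The least among these is p1.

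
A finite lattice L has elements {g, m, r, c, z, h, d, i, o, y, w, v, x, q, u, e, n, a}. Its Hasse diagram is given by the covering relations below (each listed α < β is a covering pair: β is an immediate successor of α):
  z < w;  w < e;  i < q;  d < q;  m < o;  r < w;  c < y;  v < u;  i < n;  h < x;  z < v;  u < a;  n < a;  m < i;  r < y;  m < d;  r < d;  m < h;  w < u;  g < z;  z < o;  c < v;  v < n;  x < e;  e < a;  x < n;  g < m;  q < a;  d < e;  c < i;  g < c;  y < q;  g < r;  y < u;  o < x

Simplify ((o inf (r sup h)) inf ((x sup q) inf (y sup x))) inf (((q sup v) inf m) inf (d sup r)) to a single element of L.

r ∨ h = e
o ∧ e = o
x ∨ q = a
y ∨ x = a
a ∧ a = a
o ∧ a = o
q ∨ v = a
a ∧ m = m
d ∨ r = d
m ∧ d = m
o ∧ m = m

m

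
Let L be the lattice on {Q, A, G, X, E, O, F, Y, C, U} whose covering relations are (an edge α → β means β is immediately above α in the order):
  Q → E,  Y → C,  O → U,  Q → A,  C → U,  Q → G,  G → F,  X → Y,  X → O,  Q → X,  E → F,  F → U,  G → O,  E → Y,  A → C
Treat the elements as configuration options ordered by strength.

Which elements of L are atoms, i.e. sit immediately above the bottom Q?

The atoms are exactly the elements that cover Q: A, E, G, X.

A, E, G, X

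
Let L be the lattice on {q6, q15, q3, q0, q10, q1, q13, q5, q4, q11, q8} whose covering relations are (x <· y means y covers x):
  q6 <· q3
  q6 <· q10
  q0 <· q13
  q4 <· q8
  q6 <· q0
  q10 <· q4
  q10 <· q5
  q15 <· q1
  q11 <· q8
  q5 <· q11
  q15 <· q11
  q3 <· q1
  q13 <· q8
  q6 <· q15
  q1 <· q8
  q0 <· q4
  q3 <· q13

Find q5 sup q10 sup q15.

Common upper bounds of {q5, q10, q15}: q11, q8.
The least among these is q11.

q11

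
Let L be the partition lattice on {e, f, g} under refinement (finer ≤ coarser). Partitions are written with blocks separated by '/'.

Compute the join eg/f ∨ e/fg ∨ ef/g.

Common upper bounds of {eg/f, e/fg, ef/g}: efg.
The least among these is efg.

efg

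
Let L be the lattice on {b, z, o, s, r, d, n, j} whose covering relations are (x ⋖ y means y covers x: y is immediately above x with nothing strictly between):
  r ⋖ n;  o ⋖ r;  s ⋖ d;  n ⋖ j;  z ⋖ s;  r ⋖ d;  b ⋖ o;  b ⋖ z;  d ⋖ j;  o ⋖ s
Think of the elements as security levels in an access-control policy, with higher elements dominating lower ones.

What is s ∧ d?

Common lower bounds of {s, d}: b, o, s, z.
The greatest among these is s.

s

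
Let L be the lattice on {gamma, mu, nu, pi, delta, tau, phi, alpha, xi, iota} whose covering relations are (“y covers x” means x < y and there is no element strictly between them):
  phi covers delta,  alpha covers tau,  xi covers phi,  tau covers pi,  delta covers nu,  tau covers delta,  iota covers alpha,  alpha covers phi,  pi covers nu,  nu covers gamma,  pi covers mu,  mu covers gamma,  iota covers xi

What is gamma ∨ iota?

Common upper bounds of {gamma, iota}: iota.
The least among these is iota.

iota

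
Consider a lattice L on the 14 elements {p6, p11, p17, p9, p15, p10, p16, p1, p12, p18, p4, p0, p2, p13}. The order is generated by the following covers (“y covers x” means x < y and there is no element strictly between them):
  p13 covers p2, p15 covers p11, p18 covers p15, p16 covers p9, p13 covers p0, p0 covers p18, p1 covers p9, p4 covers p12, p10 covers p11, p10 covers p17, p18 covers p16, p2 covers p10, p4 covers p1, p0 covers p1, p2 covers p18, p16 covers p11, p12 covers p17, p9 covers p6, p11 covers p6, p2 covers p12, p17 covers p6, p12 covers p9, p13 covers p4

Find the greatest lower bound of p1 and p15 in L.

p6

Common lower bounds of {p1, p15}: p6.
The greatest among these is p6.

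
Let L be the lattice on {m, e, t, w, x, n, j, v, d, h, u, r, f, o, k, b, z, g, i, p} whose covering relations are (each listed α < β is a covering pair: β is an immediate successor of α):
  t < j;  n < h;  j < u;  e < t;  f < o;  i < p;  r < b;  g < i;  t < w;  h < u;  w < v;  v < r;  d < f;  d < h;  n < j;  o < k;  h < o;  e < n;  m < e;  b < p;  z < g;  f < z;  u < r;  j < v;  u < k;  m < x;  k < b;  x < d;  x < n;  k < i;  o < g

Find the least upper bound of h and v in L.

r

Common upper bounds of {h, v}: b, p, r.
The least among these is r.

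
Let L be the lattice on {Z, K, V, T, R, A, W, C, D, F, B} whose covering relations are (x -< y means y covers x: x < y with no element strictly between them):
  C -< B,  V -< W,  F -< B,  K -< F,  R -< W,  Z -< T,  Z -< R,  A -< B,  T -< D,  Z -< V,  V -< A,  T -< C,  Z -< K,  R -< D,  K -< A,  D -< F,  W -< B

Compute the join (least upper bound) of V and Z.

Common upper bounds of {V, Z}: A, B, V, W.
The least among these is V.

V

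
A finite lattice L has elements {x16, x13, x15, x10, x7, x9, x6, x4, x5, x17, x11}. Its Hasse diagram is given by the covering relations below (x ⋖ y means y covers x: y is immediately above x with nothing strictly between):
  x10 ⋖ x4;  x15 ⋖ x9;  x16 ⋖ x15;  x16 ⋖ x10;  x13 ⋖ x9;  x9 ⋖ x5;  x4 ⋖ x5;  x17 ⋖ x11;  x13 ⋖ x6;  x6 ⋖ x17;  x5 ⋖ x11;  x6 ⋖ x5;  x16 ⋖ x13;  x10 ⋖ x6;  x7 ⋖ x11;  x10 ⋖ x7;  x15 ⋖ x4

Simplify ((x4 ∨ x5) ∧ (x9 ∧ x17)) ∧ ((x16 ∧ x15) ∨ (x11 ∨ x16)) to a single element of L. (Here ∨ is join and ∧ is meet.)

x13

x4 ∨ x5 = x5
x9 ∧ x17 = x13
x5 ∧ x13 = x13
x16 ∧ x15 = x16
x11 ∨ x16 = x11
x16 ∨ x11 = x11
x13 ∧ x11 = x13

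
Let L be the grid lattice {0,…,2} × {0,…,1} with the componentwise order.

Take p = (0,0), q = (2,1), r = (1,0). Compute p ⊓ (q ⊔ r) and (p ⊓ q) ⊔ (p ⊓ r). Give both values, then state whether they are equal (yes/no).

q ⊔ r = (2,1), so p ⊓ (q ⊔ r) = (0,0) ⊓ (2,1) = (0,0).
p ⊓ q = (0,0) and p ⊓ r = (0,0), so (p ⊓ q) ⊔ (p ⊓ r) = (0,0) ⊔ (0,0) = (0,0).
Equal: yes.

(0,0); (0,0); yes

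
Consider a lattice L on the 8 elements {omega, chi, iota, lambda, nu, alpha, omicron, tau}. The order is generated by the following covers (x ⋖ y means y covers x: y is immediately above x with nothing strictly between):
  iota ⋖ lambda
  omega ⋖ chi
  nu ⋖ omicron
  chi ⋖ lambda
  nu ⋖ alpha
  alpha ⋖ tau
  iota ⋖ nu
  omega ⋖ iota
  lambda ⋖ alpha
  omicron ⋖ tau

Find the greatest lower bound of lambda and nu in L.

Common lower bounds of {lambda, nu}: iota, omega.
The greatest among these is iota.

iota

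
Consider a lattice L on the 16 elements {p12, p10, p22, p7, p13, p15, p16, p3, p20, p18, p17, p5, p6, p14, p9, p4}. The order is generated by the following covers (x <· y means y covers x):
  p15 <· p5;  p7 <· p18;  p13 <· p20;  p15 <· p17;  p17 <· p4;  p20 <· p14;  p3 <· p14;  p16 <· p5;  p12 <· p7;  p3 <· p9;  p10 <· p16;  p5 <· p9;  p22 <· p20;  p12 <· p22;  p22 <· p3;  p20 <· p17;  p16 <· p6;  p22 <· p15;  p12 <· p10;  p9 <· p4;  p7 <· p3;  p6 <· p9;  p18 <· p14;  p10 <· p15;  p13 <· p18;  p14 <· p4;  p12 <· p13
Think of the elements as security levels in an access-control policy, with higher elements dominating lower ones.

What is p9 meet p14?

p3

Common lower bounds of {p9, p14}: p12, p22, p3, p7.
The greatest among these is p3.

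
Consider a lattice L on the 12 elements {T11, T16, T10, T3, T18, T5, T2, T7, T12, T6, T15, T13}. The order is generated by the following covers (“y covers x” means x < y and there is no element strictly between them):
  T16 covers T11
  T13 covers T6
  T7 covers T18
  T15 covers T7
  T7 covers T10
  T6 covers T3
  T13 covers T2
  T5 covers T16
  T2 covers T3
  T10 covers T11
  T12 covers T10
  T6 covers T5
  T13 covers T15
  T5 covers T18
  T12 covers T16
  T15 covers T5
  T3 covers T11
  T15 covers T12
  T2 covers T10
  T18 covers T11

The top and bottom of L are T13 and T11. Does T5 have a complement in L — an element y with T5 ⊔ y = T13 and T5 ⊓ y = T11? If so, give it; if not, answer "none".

T2

Need y with T5 ∨ y = T13 and T5 ∧ y = T11.
Checking each element gives: T2.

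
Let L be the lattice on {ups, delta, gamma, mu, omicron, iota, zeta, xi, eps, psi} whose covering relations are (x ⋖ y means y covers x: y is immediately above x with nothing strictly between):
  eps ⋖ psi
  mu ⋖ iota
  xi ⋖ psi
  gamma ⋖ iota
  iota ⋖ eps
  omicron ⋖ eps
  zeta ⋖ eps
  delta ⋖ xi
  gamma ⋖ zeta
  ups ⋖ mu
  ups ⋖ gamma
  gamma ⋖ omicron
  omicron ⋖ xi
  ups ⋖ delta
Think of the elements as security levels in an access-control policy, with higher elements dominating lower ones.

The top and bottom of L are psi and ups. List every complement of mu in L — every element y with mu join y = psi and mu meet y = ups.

Need y with mu ∨ y = psi and mu ∧ y = ups.
Checking each element gives: delta, xi.

delta, xi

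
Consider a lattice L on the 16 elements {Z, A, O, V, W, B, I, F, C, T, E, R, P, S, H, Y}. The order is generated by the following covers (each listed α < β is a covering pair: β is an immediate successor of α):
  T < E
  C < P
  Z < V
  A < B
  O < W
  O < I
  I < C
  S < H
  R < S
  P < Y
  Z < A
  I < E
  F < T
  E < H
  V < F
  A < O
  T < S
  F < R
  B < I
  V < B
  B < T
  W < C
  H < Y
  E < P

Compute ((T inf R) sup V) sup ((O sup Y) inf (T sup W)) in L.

P

T ∧ R = F
F ∨ V = F
O ∨ Y = Y
T ∨ W = P
Y ∧ P = P
F ∨ P = P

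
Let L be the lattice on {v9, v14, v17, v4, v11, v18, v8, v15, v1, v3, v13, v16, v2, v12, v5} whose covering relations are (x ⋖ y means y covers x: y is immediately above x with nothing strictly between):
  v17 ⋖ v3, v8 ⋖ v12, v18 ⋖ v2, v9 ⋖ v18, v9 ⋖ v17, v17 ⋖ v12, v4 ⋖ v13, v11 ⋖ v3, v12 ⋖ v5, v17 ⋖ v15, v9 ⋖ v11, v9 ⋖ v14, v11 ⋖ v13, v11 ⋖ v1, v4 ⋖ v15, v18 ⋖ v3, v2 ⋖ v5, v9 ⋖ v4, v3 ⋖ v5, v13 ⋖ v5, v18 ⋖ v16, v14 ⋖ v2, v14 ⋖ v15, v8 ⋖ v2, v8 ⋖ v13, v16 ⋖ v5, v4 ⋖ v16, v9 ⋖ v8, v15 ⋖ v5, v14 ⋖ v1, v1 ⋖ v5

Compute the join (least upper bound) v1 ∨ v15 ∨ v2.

v5

Common upper bounds of {v1, v15, v2}: v5.
The least among these is v5.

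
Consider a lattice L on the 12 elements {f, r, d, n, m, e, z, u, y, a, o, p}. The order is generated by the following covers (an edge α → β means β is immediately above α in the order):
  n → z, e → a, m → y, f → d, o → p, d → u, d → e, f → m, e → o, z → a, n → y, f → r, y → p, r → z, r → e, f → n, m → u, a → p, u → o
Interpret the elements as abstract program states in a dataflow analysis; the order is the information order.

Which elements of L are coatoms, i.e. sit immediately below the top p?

The coatoms are exactly the elements covered by p: a, o, y.

a, o, y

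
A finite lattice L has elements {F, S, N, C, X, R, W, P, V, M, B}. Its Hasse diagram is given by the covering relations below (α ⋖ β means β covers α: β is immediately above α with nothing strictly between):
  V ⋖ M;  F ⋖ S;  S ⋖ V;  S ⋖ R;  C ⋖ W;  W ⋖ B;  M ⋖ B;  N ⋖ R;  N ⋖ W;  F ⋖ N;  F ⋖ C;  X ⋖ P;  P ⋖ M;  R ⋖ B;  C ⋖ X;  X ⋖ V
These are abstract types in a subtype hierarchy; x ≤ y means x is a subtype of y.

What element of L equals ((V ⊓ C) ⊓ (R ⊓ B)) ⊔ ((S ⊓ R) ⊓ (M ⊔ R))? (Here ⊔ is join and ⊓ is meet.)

V ∧ C = C
R ∧ B = R
C ∧ R = F
S ∧ R = S
M ∨ R = B
S ∧ B = S
F ∨ S = S

S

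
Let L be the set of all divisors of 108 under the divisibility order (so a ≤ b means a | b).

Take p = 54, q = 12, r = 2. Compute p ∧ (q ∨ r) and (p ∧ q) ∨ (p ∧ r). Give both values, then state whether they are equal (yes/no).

6; 6; yes

q ∨ r = 12, so p ∧ (q ∨ r) = 54 ∧ 12 = 6.
p ∧ q = 6 and p ∧ r = 2, so (p ∧ q) ∨ (p ∧ r) = 6 ∨ 2 = 6.
Equal: yes.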